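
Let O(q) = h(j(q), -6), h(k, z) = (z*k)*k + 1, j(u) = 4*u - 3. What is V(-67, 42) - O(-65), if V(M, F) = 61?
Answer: 415074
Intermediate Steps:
j(u) = -3 + 4*u
h(k, z) = 1 + z*k² (h(k, z) = (k*z)*k + 1 = z*k² + 1 = 1 + z*k²)
O(q) = 1 - 6*(-3 + 4*q)²
V(-67, 42) - O(-65) = 61 - (1 - 6*(-3 + 4*(-65))²) = 61 - (1 - 6*(-3 - 260)²) = 61 - (1 - 6*(-263)²) = 61 - (1 - 6*69169) = 61 - (1 - 415014) = 61 - 1*(-415013) = 61 + 415013 = 415074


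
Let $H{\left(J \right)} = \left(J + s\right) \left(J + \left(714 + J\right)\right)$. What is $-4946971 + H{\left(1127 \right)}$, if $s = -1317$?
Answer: $-5510891$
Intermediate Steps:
$H{\left(J \right)} = \left(-1317 + J\right) \left(714 + 2 J\right)$ ($H{\left(J \right)} = \left(J - 1317\right) \left(J + \left(714 + J\right)\right) = \left(-1317 + J\right) \left(714 + 2 J\right)$)
$-4946971 + H{\left(1127 \right)} = -4946971 - \left(3104178 - 2540258\right) = -4946971 - 563920 = -5510891$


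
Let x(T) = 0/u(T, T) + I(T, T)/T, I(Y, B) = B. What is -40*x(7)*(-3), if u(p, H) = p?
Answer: 120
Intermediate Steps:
x(T) = 1 (x(T) = 0/T + T/T = 0 + 1 = 1)
-40*x(7)*(-3) = -40*1*(-3) = -40*(-3) = 120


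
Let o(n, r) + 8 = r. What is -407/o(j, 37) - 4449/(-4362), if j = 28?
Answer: -548771/42166 ≈ -13.015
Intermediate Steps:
o(n, r) = -8 + r
-407/o(j, 37) - 4449/(-4362) = -407/(-8 + 37) - 4449/(-4362) = -407/29 - 4449*(-1/4362) = -407*1/29 + 1483/1454 = -407/29 + 1483/1454 = -548771/42166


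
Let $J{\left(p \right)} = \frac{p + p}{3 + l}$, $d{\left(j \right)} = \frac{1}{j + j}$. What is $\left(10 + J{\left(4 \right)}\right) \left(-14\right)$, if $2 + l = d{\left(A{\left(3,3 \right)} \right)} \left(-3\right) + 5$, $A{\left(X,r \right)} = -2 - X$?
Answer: $- \frac{1420}{9} \approx -157.78$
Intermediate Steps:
$d{\left(j \right)} = \frac{1}{2 j}$
$l = \frac{33}{10}$ ($l = -2 + \left(\frac{1}{2 \left(-2 - 3\right)} \left(-3\right) + 5\right) = -2 + \left(\frac{1}{2 \left(-5\right)} \left(-3\right) + 5\right) = -2 + \left(\frac{1}{2} \left(- \frac{1}{5}\right) \left(-3\right) + 5\right) = -2 + \left(\left(- \frac{1}{10}\right) \left(-3\right) + 5\right) = -2 + \left(\frac{3}{10} + 5\right) = -2 + \frac{53}{10} = \frac{33}{10} \approx 3.3$)
$J{\left(p \right)} = \frac{20 p}{63}$ ($J{\left(p \right)} = \frac{p + p}{3 + \frac{33}{10}} = \frac{2 p}{\frac{63}{10}} = 2 p \frac{10}{63} = \frac{20 p}{63}$)
$\left(10 + J{\left(4 \right)}\right) \left(-14\right) = \left(10 + \frac{20}{63} \cdot 4\right) \left(-14\right) = \left(10 + \frac{80}{63}\right) \left(-14\right) = \frac{710}{63} \left(-14\right) = - \frac{1420}{9}$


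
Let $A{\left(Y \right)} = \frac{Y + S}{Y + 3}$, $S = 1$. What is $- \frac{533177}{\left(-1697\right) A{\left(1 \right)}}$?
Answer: $\frac{1066354}{1697} \approx 628.38$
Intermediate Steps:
$A{\left(Y \right)} = \frac{1 + Y}{3 + Y}$ ($A{\left(Y \right)} = \frac{Y + 1}{Y + 3} = \frac{1 + Y}{3 + Y}$)
$- \frac{533177}{\left(-1697\right) A{\left(1 \right)}} = - \frac{533177}{\left(-1697\right) \frac{1 + 1}{3 + 1}} = - \frac{533177}{\left(-1697\right) \frac{1}{4} \cdot 2} = - \frac{533177}{\left(-1697\right) \frac{1}{2}} = - \frac{533177}{- \frac{1697}{2}} = \left(-533177\right) \left(- \frac{2}{1697}\right) = \frac{1066354}{1697}$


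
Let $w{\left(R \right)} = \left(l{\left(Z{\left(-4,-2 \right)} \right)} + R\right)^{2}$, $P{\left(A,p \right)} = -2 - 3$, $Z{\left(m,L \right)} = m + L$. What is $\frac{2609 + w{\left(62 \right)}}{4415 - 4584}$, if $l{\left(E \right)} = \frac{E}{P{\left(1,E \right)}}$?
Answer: $- \frac{165081}{4225} \approx -39.072$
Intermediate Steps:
$Z{\left(m,L \right)} = L + m$
$P{\left(A,p \right)} = -5$
$l{\left(E \right)} = - \frac{E}{5}$ ($l{\left(E \right)} = \frac{E}{-5} = E \left(- \frac{1}{5}\right) = - \frac{E}{5}$)
$w{\left(R \right)} = \left(\frac{6}{5} + R\right)^{2}$ ($w{\left(R \right)} = \left(- \frac{-2 - 4}{5} + R\right)^{2} = \left(\left(- \frac{1}{5}\right) \left(-6\right) + R\right)^{2} = \left(\frac{6}{5} + R\right)^{2}$)
$\frac{2609 + w{\left(62 \right)}}{4415 - 4584} = \frac{2609 + \frac{\left(6 + 5 \cdot 62\right)^{2}}{25}}{4415 - 4584} = \frac{2609 + \frac{\left(6 + 310\right)^{2}}{25}}{-169} = \left(2609 + \frac{316^{2}}{25}\right) \left(- \frac{1}{169}\right) = \left(2609 + \frac{1}{25} \cdot 99856\right) \left(- \frac{1}{169}\right) = \left(2609 + \frac{99856}{25}\right) \left(- \frac{1}{169}\right) = \frac{165081}{25} \left(- \frac{1}{169}\right) = - \frac{165081}{4225}$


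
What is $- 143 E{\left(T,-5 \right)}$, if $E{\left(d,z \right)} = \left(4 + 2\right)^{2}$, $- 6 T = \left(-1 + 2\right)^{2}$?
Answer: $-5148$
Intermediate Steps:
$T = - \frac{1}{6}$ ($T = - \frac{\left(-1 + 2\right)^{2}}{6} = - \frac{1^{2}}{6} = \left(- \frac{1}{6}\right) 1 = - \frac{1}{6} \approx -0.16667$)
$E{\left(d,z \right)} = 36$ ($E{\left(d,z \right)} = 6^{2} = 36$)
$- 143 E{\left(T,-5 \right)} = \left(-143\right) 36 = -5148$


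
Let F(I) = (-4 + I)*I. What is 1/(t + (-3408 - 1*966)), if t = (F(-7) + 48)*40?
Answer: 1/626 ≈ 0.0015974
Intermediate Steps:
F(I) = I*(-4 + I)
t = 5000 (t = (-7*(-4 - 7) + 48)*40 = (-7*(-11) + 48)*40 = (77 + 48)*40 = 125*40 = 5000)
1/(t + (-3408 - 1*966)) = 1/(5000 + (-3408 - 1*966)) = 1/(5000 + (-3408 - 966)) = 1/(5000 - 4374) = 1/626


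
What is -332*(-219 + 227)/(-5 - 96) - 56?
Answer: -3000/101 ≈ -29.703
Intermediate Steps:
-332*(-219 + 227)/(-5 - 96) - 56 = -2656/(-101) - 56 = -2656*(-1)/101 - 56 = -332*(-8/101) - 56 = 2656/101 - 56 = -3000/101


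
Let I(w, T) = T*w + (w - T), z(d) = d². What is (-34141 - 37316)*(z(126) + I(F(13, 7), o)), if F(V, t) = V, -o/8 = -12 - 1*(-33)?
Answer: -991322961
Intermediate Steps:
o = -168 (o = -8*(-12 - 1*(-33)) = -8*(-12 + 33) = -8*21 = -168)
I(w, T) = w - T + T*w
(-34141 - 37316)*(z(126) + I(F(13, 7), o)) = (-34141 - 37316)*(126² + (13 - 1*(-168) - 168*13)) = -71457*(15876 + (13 + 168 - 2184)) = -71457*(15876 - 2003) = -71457*13873 = -991322961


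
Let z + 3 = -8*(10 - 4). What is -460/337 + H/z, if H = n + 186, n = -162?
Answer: -10516/5729 ≈ -1.8356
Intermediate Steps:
z = -51 (z = -3 - 8*(10 - 4) = -3 - 8*6 = -3 - 48 = -51)
H = 24 (H = -162 + 186 = 24)
-460/337 + H/z = -460/337 + 24/(-51) = -460*1/337 + 24*(-1/51) = -460/337 - 8/17 = -10516/5729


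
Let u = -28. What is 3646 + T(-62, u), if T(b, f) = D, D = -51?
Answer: 3595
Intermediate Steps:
T(b, f) = -51
3646 + T(-62, u) = 3646 - 51 = 3595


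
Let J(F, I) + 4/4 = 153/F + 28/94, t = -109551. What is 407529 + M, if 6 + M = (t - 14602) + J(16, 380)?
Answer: 213100903/752 ≈ 2.8338e+5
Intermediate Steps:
J(F, I) = -33/47 + 153/F (J(F, I) = -1 + (153/F + 28/94) = -1 + (153/F + 28*(1/94)) = -1 + (153/F + 14/47) = -1 + (14/47 + 153/F) = -33/47 + 153/F)
M = -93360905/752 (M = -6 + ((-109551 - 14602) + (-33/47 + 153/16)) = -6 + (-124153 + (-33/47 + 153*(1/16))) = -6 + (-124153 + (-33/47 + 153/16)) = -6 + (-124153 + 6663/752) = -6 - 93356393/752 = -93360905/752 ≈ -1.2415e+5)
407529 + M = 407529 - 93360905/752 = 213100903/752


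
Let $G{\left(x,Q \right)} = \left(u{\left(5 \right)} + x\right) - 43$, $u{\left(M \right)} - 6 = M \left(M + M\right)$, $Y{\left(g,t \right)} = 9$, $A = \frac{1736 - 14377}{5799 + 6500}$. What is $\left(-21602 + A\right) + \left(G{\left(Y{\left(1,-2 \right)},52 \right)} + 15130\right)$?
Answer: $- \frac{79341191}{12299} \approx -6451.0$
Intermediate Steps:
$A = - \frac{12641}{12299} \approx -1.0278$
$u{\left(M \right)} = 6 + 2 M^{2}$ ($u{\left(M \right)} = 6 + M \left(M + M\right) = 6 + M 2 M = 6 + 2 M^{2}$)
$G{\left(x,Q \right)} = 13 + x$ ($G{\left(x,Q \right)} = \left(\left(6 + 2 \cdot 5^{2}\right) + x\right) - 43 = \left(\left(6 + 2 \cdot 25\right) + x\right) - 43 = \left(\left(6 + 50\right) + x\right) - 43 = \left(56 + x\right) - 43 = 13 + x$)
$\left(-21602 + A\right) + \left(G{\left(Y{\left(1,-2 \right)},52 \right)} + 15130\right) = \left(-21602 - \frac{12641}{12299}\right) + \left(\left(13 + 9\right) + 15130\right) = - \frac{265695639}{12299} + \left(22 + 15130\right) = - \frac{265695639}{12299} + 15152 = - \frac{79341191}{12299}$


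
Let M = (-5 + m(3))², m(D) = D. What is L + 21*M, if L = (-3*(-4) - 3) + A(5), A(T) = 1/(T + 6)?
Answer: 1024/11 ≈ 93.091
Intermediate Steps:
A(T) = 1/(6 + T)
M = 4 (M = (-5 + 3)² = (-2)² = 4)
L = 100/11 (L = (-3*(-4) - 3) + 1/(6 + 5) = (12 - 3) + 1/11 = 9 + 1/11 = 100/11 ≈ 9.0909)
L + 21*M = 100/11 + 21*4 = 100/11 + 84 = 1024/11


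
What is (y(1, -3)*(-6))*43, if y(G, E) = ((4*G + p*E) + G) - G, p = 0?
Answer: -1032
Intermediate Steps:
y(G, E) = 4*G (y(G, E) = ((4*G + 0*E) + G) - G = ((4*G + 0) + G) - G = (4*G + G) - G = 5*G - G = 4*G)
(y(1, -3)*(-6))*43 = ((4*1)*(-6))*43 = (4*(-6))*43 = -24*43 = -1032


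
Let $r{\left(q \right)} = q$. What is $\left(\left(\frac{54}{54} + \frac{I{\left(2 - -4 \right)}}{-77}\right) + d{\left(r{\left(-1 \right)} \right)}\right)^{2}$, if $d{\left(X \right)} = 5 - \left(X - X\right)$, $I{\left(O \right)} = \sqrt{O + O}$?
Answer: $\frac{213456}{5929} - \frac{24 \sqrt{3}}{77} \approx 35.462$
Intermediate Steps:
$I{\left(O \right)} = \sqrt{2} \sqrt{O}$ ($I{\left(O \right)} = \sqrt{2 O} = \sqrt{2} \sqrt{O}$)
$d{\left(X \right)} = 5$ ($d{\left(X \right)} = 5 - 0 = 5 + 0 = 5$)
$\left(\left(\frac{54}{54} + \frac{I{\left(2 - -4 \right)}}{-77}\right) + d{\left(r{\left(-1 \right)} \right)}\right)^{2} = \left(\left(\frac{54}{54} + \frac{\sqrt{2} \sqrt{2 - -4}}{-77}\right) + 5\right)^{2} = \left(\left(54 \cdot \frac{1}{54} + \sqrt{2} \sqrt{2 + 4} \left(- \frac{1}{77}\right)\right) + 5\right)^{2} = \left(\left(1 + \sqrt{2} \sqrt{6} \left(- \frac{1}{77}\right)\right) + 5\right)^{2} = \left(\left(1 + 2 \sqrt{3} \left(- \frac{1}{77}\right)\right) + 5\right)^{2} = \left(\left(1 - \frac{2 \sqrt{3}}{77}\right) + 5\right)^{2} = \left(6 - \frac{2 \sqrt{3}}{77}\right)^{2}$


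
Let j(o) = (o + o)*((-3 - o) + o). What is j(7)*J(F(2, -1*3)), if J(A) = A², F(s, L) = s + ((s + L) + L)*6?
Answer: -20328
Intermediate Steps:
F(s, L) = 7*s + 12*L (F(s, L) = s + ((L + s) + L)*6 = s + (s + 2*L)*6 = s + (6*s + 12*L) = 7*s + 12*L)
j(o) = -6*o (j(o) = (2*o)*(-3) = -6*o)
j(7)*J(F(2, -1*3)) = (-6*7)*(7*2 + 12*(-1*3))² = -42*(14 + 12*(-3))² = -42*(14 - 36)² = -42*(-22)² = -42*484 = -20328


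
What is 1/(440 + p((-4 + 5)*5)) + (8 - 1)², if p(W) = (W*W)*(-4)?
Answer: 16661/340 ≈ 49.003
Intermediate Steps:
p(W) = -4*W² (p(W) = W²*(-4) = -4*W²)
1/(440 + p((-4 + 5)*5)) + (8 - 1)² = 1/(440 - 4*25*(-4 + 5)²) + (8 - 1)² = 1/(440 - 4*(1*5)²) + 7² = 1/(440 - 4*5²) + 49 = 1/(440 - 4*25) + 49 = 1/(440 - 100) + 49 = 1/340 + 49 = 16661/340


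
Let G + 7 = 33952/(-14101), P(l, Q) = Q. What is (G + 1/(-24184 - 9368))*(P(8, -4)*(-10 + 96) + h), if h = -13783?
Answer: 20959706584121/157705584 ≈ 1.3290e+5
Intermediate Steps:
G = -132659/14101 (G = -7 + 33952/(-14101) = -7 + 33952*(-1/14101) = -7 - 33952/14101 = -132659/14101 ≈ -9.4078)
(G + 1/(-24184 - 9368))*(P(8, -4)*(-10 + 96) + h) = (-132659/14101 + 1/(-24184 - 9368))*(-4*(-10 + 96) - 13783) = (-132659/14101 + 1/(-33552))*(-4*86 - 13783) = (-132659/14101 - 1/33552)*(-344 - 13783) = -4450988869/473116752*(-14127) = 20959706584121/157705584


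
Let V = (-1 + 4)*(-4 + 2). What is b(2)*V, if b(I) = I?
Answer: -12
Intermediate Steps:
V = -6 (V = 3*(-2) = -6)
b(2)*V = 2*(-6) = -12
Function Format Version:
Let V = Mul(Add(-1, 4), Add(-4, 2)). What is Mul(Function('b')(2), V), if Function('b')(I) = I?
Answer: -12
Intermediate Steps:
V = -6 (V = Mul(3, -2) = -6)
Mul(Function('b')(2), V) = Mul(2, -6) = -12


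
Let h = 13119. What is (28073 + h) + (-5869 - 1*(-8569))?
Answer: 43892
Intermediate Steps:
(28073 + h) + (-5869 - 1*(-8569)) = (28073 + 13119) + (-5869 - 1*(-8569)) = 41192 + (-5869 + 8569) = 41192 + 2700 = 43892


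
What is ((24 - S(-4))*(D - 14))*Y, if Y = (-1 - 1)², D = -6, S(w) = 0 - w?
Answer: -1600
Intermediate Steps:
S(w) = -w
Y = 4 (Y = (-2)² = 4)
((24 - S(-4))*(D - 14))*Y = ((24 - (-1)*(-4))*(-6 - 14))*4 = ((24 - 1*4)*(-20))*4 = ((24 - 4)*(-20))*4 = (20*(-20))*4 = -400*4 = -1600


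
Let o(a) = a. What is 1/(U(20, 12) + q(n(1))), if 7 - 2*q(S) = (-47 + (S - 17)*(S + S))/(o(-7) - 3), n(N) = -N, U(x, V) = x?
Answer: 20/459 ≈ 0.043573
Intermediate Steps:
q(S) = 23/20 + S*(-17 + S)/10 (q(S) = 7/2 - (-47 + (S - 17)*(S + S))/(2*(-7 - 3)) = 7/2 - (-47 + (-17 + S)*(2*S))/(2*(-10)) = 7/2 - (-47 + 2*S*(-17 + S))*(-1)/(2*10) = 7/2 - (47/10 - S*(-17 + S)/5)/2 = 7/2 + (-47/20 + S*(-17 + S)/10) = 23/20 + S*(-17 + S)/10)
1/(U(20, 12) + q(n(1))) = 1/(20 + (23/20 - (-17)/10 + (-1*1)**2/10)) = 1/(20 + (23/20 - 17/10*(-1) + (1/10)*(-1)**2)) = 1/(20 + (23/20 + 17/10 + (1/10)*1)) = 1/(20 + (23/20 + 17/10 + 1/10)) = 1/(20 + 59/20) = 1/(459/20) = 20/459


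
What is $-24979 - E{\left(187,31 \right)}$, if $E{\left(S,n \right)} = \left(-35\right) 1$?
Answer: $-24944$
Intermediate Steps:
$E{\left(S,n \right)} = -35$
$-24979 - E{\left(187,31 \right)} = -24979 - -35 = -24979 + 35 = -24944$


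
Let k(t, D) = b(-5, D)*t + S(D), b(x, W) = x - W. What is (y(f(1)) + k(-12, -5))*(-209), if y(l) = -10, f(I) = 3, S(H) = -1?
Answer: 2299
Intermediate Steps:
k(t, D) = -1 + t*(-5 - D) (k(t, D) = (-5 - D)*t - 1 = t*(-5 - D) - 1 = -1 + t*(-5 - D))
(y(f(1)) + k(-12, -5))*(-209) = (-10 + (-1 - 1*(-12)*(5 - 5)))*(-209) = (-10 + (-1 - 1*(-12)*0))*(-209) = (-10 + (-1 + 0))*(-209) = (-10 - 1)*(-209) = -11*(-209) = 2299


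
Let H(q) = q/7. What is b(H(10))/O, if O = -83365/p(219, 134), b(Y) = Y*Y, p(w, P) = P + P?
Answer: -5360/816977 ≈ -0.0065608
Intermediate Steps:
p(w, P) = 2*P
H(q) = q/7 (H(q) = q*(⅐) = q/7)
b(Y) = Y²
O = -83365/268 (O = -83365/(2*134) = -83365/268 ≈ -311.06)
b(H(10))/O = ((⅐)*10)²/(-83365/268) = (10/7)²*(-268/83365) = (100/49)*(-268/83365) = -5360/816977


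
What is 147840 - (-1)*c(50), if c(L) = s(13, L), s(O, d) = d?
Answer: 147890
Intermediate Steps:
c(L) = L
147840 - (-1)*c(50) = 147840 - (-1)*50 = 147840 - 1*(-50) = 147840 + 50 = 147890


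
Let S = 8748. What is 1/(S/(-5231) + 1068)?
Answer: 5231/5577960 ≈ 0.00093780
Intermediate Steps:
1/(S/(-5231) + 1068) = 1/(8748/(-5231) + 1068) = 1/(8748*(-1/5231) + 1068) = 1/(-8748/5231 + 1068) = 1/(5577960/5231) = 5231/5577960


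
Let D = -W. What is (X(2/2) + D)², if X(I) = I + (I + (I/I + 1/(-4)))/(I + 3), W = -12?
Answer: 46225/256 ≈ 180.57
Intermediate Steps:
X(I) = I + (¾ + I)/(3 + I) (X(I) = I + (I + (1 + 1*(-¼)))/(3 + I) = I + (I + (1 - ¼))/(3 + I) = I + (I + ¾)/(3 + I) = I + (¾ + I)/(3 + I))
D = 12 (D = -1*(-12) = 12)
(X(2/2) + D)² = ((¾ + (2/2)² + 4*(2/2))/(3 + 2/2) + 12)² = ((¾ + (2*(½))² + 4*(2*(½)))/(3 + 2*(½)) + 12)² = ((¾ + 1² + 4*1)/(3 + 1) + 12)² = ((¾ + 1 + 4)/4 + 12)² = ((¼)*(23/4) + 12)² = (23/16 + 12)² = (215/16)² = 46225/256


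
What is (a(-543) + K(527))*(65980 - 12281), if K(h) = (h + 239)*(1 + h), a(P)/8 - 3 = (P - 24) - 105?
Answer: 21431056104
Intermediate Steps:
a(P) = -1008 + 8*P (a(P) = 24 + 8*((P - 24) - 105) = 24 + 8*((-24 + P) - 105) = 24 + 8*(-129 + P) = 24 + (-1032 + 8*P) = -1008 + 8*P)
K(h) = (1 + h)*(239 + h) (K(h) = (239 + h)*(1 + h) = (1 + h)*(239 + h))
(a(-543) + K(527))*(65980 - 12281) = ((-1008 + 8*(-543)) + (239 + 527² + 240*527))*(65980 - 12281) = ((-1008 - 4344) + (239 + 277729 + 126480))*53699 = (-5352 + 404448)*53699 = 399096*53699 = 21431056104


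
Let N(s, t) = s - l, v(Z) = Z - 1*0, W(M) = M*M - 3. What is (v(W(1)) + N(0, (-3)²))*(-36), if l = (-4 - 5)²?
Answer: 2988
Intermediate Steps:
l = 81 (l = (-9)² = 81)
W(M) = -3 + M² (W(M) = M² - 3 = -3 + M²)
v(Z) = Z (v(Z) = Z + 0 = Z)
N(s, t) = -81 + s (N(s, t) = s - 1*81 = s - 81 = -81 + s)
(v(W(1)) + N(0, (-3)²))*(-36) = ((-3 + 1²) + (-81 + 0))*(-36) = ((-3 + 1) - 81)*(-36) = (-2 - 81)*(-36) = -83*(-36) = 2988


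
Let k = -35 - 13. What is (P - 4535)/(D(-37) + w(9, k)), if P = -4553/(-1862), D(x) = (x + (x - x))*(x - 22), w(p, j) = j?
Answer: -8439617/3975370 ≈ -2.1230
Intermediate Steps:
k = -48
D(x) = x*(-22 + x) (D(x) = (x + 0)*(-22 + x) = x*(-22 + x))
P = 4553/1862 (P = -4553*(-1/1862) = 4553/1862 ≈ 2.4452)
(P - 4535)/(D(-37) + w(9, k)) = (4553/1862 - 4535)/(-37*(-22 - 37) - 48) = -8439617/(1862*(-37*(-59) - 48)) = -8439617/(1862*(2183 - 48)) = -8439617/1862/2135 = -8439617/1862*1/2135 = -8439617/3975370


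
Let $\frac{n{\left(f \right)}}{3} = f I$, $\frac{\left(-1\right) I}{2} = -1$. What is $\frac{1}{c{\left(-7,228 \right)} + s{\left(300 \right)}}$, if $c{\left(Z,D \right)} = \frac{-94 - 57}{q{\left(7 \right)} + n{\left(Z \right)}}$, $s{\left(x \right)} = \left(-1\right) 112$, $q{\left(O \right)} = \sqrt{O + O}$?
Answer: $- \frac{189658}{20554193} - \frac{151 \sqrt{14}}{20554193} \approx -0.0092547$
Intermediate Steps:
$I = 2$ ($I = \left(-2\right) \left(-1\right) = 2$)
$q{\left(O \right)} = \sqrt{2} \sqrt{O}$ ($q{\left(O \right)} = \sqrt{2 O} = \sqrt{2} \sqrt{O}$)
$n{\left(f \right)} = 6 f$ ($n{\left(f \right)} = 3 f 2 = 3 \cdot 2 f = 6 f$)
$s{\left(x \right)} = -112$
$c{\left(Z,D \right)} = - \frac{151}{\sqrt{14} + 6 Z}$ ($c{\left(Z,D \right)} = \frac{-94 - 57}{\sqrt{2} \sqrt{7} + 6 Z} = - \frac{151}{\sqrt{14} + 6 Z}$)
$\frac{1}{c{\left(-7,228 \right)} + s{\left(300 \right)}} = \frac{1}{- \frac{151}{\sqrt{14} + 6 \left(-7\right)} - 112} = \frac{1}{- \frac{151}{\sqrt{14} - 42} - 112} = \frac{1}{- \frac{151}{-42 + \sqrt{14}} - 112} = \frac{1}{-112 - \frac{151}{-42 + \sqrt{14}}}$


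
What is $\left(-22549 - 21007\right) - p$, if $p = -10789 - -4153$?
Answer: $-36920$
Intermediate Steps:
$p = -6636$ ($p = -10789 + 4153 = -6636$)
$\left(-22549 - 21007\right) - p = \left(-22549 - 21007\right) - -6636 = \left(-22549 - 21007\right) + 6636 = -43556 + 6636 = -36920$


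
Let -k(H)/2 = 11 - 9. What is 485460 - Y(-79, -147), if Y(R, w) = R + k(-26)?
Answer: 485543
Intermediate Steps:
k(H) = -4 (k(H) = -2*(11 - 9) = -2*2 = -4)
Y(R, w) = -4 + R (Y(R, w) = R - 4 = -4 + R)
485460 - Y(-79, -147) = 485460 - (-4 - 79) = 485460 - 1*(-83) = 485460 + 83 = 485543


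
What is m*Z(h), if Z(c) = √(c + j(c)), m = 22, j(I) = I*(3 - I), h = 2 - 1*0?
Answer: 44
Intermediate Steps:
h = 2 (h = 2 + 0 = 2)
Z(c) = √(c + c*(3 - c))
m*Z(h) = 22*√(2*(4 - 1*2)) = 22*√(2*(4 - 2)) = 22*√(2*2) = 22*√4 = 22*2 = 44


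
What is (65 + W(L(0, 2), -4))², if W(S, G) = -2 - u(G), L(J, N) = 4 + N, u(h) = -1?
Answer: 4096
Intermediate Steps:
W(S, G) = -1 (W(S, G) = -2 - 1*(-1) = -2 + 1 = -1)
(65 + W(L(0, 2), -4))² = (65 - 1)² = 64² = 4096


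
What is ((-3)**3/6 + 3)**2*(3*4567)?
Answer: 123309/4 ≈ 30827.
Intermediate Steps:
((-3)**3/6 + 3)**2*(3*4567) = (-27*1/6 + 3)**2*13701 = (-9/2 + 3)**2*13701 = (-3/2)**2*13701 = (9/4)*13701 = 123309/4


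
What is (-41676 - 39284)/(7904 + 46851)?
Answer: -16192/10951 ≈ -1.4786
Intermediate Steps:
(-41676 - 39284)/(7904 + 46851) = -80960/54755 = -80960*1/54755 = -16192/10951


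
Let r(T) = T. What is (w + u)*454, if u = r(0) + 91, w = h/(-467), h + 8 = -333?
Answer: 19448452/467 ≈ 41646.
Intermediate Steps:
h = -341 (h = -8 - 333 = -341)
w = 341/467 (w = -341/(-467) = -341*(-1/467) = 341/467 ≈ 0.73019)
u = 91 (u = 0 + 91 = 91)
(w + u)*454 = (341/467 + 91)*454 = (42838/467)*454 = 19448452/467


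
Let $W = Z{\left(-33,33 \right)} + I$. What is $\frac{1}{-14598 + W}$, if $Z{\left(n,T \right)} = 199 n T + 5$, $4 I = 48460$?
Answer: $- \frac{1}{219189} \approx -4.5623 \cdot 10^{-6}$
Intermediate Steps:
$I = 12115$ ($I = \frac{1}{4} \cdot 48460 = 12115$)
$Z{\left(n,T \right)} = 5 + 199 T n$ ($Z{\left(n,T \right)} = 199 T n + 5 = 5 + 199 T n$)
$W = -204591$ ($W = \left(5 + 199 \cdot 33 \left(-33\right)\right) + 12115 = \left(5 - 216711\right) + 12115 = -216706 + 12115 = -204591$)
$\frac{1}{-14598 + W} = \frac{1}{-14598 - 204591} = \frac{1}{-219189} = - \frac{1}{219189}$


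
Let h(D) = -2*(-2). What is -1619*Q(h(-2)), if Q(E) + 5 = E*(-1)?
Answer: 14571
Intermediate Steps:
h(D) = 4
Q(E) = -5 - E (Q(E) = -5 + E*(-1) = -5 - E)
-1619*Q(h(-2)) = -1619*(-5 - 1*4) = -1619*(-5 - 4) = -1619*(-9) = 14571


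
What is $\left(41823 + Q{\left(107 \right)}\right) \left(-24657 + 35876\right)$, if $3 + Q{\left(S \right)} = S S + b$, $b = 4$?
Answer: $597669787$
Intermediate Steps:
$Q{\left(S \right)} = 1 + S^{2}$ ($Q{\left(S \right)} = -3 + \left(S S + 4\right) = -3 + \left(S^{2} + 4\right) = -3 + \left(4 + S^{2}\right) = 1 + S^{2}$)
$\left(41823 + Q{\left(107 \right)}\right) \left(-24657 + 35876\right) = \left(41823 + \left(1 + 107^{2}\right)\right) \left(-24657 + 35876\right) = \left(41823 + \left(1 + 11449\right)\right) 11219 = \left(41823 + 11450\right) 11219 = 53273 \cdot 11219 = 597669787$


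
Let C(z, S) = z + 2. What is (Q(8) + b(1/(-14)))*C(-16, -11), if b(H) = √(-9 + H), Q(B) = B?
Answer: -112 - I*√1778 ≈ -112.0 - 42.166*I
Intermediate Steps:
C(z, S) = 2 + z
(Q(8) + b(1/(-14)))*C(-16, -11) = (8 + √(-9 + 1/(-14)))*(2 - 16) = (8 + √(-9 - 1/14))*(-14) = (8 + √(-127/14))*(-14) = (8 + I*√1778/14)*(-14) = -112 - I*√1778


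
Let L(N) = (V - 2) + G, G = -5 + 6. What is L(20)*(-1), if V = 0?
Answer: 1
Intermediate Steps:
G = 1
L(N) = -1 (L(N) = (0 - 2) + 1 = -2 + 1 = -1)
L(20)*(-1) = -1*(-1) = 1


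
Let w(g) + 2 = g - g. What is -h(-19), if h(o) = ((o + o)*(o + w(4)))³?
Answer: -508169592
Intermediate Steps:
w(g) = -2 (w(g) = -2 + (g - g) = -2 + 0 = -2)
h(o) = 8*o³*(-2 + o)³ (h(o) = ((o + o)*(o - 2))³ = ((2*o)*(-2 + o))³ = (2*o*(-2 + o))³ = 8*o³*(-2 + o)³)
-h(-19) = -8*(-19)³*(-2 - 19)³ = -8*(-6859)*(-21)³ = -8*(-6859)*(-9261) = -1*508169592 = -508169592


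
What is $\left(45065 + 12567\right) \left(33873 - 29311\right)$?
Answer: $262917184$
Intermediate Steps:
$\left(45065 + 12567\right) \left(33873 - 29311\right) = 57632 \cdot 4562 = 262917184$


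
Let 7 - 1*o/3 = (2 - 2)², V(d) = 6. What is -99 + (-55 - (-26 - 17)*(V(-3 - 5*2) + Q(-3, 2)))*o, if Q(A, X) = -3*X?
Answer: -1254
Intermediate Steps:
o = 21 (o = 21 - 3*(2 - 2)² = 21 - 3*0² = 21 - 3*0 = 21 + 0 = 21)
-99 + (-55 - (-26 - 17)*(V(-3 - 5*2) + Q(-3, 2)))*o = -99 + (-55 - (-26 - 17)*(6 - 3*2))*21 = -99 + (-55 - (-43)*(6 - 6))*21 = -99 + (-55 - (-43)*0)*21 = -99 + (-55 - 1*0)*21 = -99 + (-55 + 0)*21 = -99 - 55*21 = -99 - 1155 = -1254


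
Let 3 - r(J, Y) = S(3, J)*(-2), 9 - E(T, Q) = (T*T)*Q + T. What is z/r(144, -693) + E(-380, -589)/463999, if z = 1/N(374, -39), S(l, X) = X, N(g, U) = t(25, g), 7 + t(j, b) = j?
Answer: 445502782381/2430426762 ≈ 183.30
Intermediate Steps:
t(j, b) = -7 + j
N(g, U) = 18 (N(g, U) = -7 + 25 = 18)
E(T, Q) = 9 - T - Q*T**2 (E(T, Q) = 9 - ((T*T)*Q + T) = 9 - (T**2*Q + T) = 9 - (Q*T**2 + T) = 9 - (T + Q*T**2) = 9 + (-T - Q*T**2) = 9 - T - Q*T**2)
z = 1/18 ≈ 0.055556
r(J, Y) = 3 + 2*J (r(J, Y) = 3 - J*(-2) = 3 - (-2)*J = 3 + 2*J)
z/r(144, -693) + E(-380, -589)/463999 = 1/(18*(3 + 2*144)) + (9 - 1*(-380) - 1*(-589)*(-380)**2)/463999 = 1/(18*(3 + 288)) + (9 + 380 - 1*(-589)*144400)*(1/463999) = (1/18)/291 + (9 + 380 + 85051600)*(1/463999) = (1/18)*(1/291) + 85051989*(1/463999) = 1/5238 + 85051989/463999 = 445502782381/2430426762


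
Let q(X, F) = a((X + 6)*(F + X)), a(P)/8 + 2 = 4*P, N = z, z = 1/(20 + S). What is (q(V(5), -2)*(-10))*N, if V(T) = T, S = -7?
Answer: -800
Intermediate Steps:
z = 1/13 (z = 1/(20 - 7) = 1/13 ≈ 0.076923)
N = 1/13 ≈ 0.076923
a(P) = -16 + 32*P (a(P) = -16 + 8*(4*P) = -16 + 32*P)
q(X, F) = -16 + 32*(6 + X)*(F + X) (q(X, F) = -16 + 32*((X + 6)*(F + X)) = -16 + 32*((6 + X)*(F + X)) = -16 + 32*(6 + X)*(F + X))
(q(V(5), -2)*(-10))*N = ((-16 + 32*5² + 192*(-2) + 192*5 + 32*(-2)*5)*(-10))*(1/13) = ((-16 + 32*25 - 384 + 960 - 320)*(-10))*(1/13) = ((-16 + 800 - 384 + 960 - 320)*(-10))*(1/13) = (1040*(-10))*(1/13) = -10400*1/13 = -800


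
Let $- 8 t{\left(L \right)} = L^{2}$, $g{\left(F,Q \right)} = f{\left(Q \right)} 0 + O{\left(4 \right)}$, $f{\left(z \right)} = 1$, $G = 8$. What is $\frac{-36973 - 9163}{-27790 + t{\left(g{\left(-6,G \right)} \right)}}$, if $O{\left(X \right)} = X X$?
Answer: $\frac{23068}{13911} \approx 1.6583$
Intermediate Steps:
$O{\left(X \right)} = X^{2}$
$g{\left(F,Q \right)} = 16$ ($g{\left(F,Q \right)} = 1 \cdot 0 + 4^{2} = 0 + 16 = 16$)
$t{\left(L \right)} = - \frac{L^{2}}{8}$
$\frac{-36973 - 9163}{-27790 + t{\left(g{\left(-6,G \right)} \right)}} = \frac{-36973 - 9163}{-27790 - \frac{16^{2}}{8}} = - \frac{46136}{-27790 - 32} = - \frac{46136}{-27822} = \left(-46136\right) \left(- \frac{1}{27822}\right) = \frac{23068}{13911}$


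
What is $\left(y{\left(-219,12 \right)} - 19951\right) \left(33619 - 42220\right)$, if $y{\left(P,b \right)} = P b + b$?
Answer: $194098767$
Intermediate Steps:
$y{\left(P,b \right)} = b + P b$
$\left(y{\left(-219,12 \right)} - 19951\right) \left(33619 - 42220\right) = \left(12 \left(1 - 219\right) - 19951\right) \left(33619 - 42220\right) = \left(12 \left(-218\right) - 19951\right) \left(-8601\right) = \left(-2616 - 19951\right) \left(-8601\right) = \left(-22567\right) \left(-8601\right) = 194098767$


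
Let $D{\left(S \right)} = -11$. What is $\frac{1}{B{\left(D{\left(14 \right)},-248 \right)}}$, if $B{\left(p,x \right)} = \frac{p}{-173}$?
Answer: $\frac{173}{11} \approx 15.727$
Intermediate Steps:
$B{\left(p,x \right)} = - \frac{p}{173}$ ($B{\left(p,x \right)} = p \left(- \frac{1}{173}\right) = - \frac{p}{173}$)
$\frac{1}{B{\left(D{\left(14 \right)},-248 \right)}} = \frac{1}{\left(- \frac{1}{173}\right) \left(-11\right)} = \frac{1}{\frac{11}{173}} = \frac{173}{11}$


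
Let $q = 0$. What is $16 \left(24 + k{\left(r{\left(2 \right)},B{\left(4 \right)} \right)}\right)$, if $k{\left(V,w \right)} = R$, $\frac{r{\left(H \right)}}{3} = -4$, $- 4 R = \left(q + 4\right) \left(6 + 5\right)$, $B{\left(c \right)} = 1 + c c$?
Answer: $208$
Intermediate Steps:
$B{\left(c \right)} = 1 + c^{2}$
$R = -11$ ($R = - \frac{\left(0 + 4\right) \left(6 + 5\right)}{4} = - \frac{4 \cdot 11}{4} = \left(- \frac{1}{4}\right) 44 = -11$)
$r{\left(H \right)} = -12$ ($r{\left(H \right)} = 3 \left(-4\right) = -12$)
$k{\left(V,w \right)} = -11$
$16 \left(24 + k{\left(r{\left(2 \right)},B{\left(4 \right)} \right)}\right) = 16 \left(24 - 11\right) = 16 \cdot 13 = 208$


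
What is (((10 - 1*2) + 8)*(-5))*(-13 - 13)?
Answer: 2080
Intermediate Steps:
(((10 - 1*2) + 8)*(-5))*(-13 - 13) = (((10 - 2) + 8)*(-5))*(-26) = ((8 + 8)*(-5))*(-26) = (16*(-5))*(-26) = -80*(-26) = 2080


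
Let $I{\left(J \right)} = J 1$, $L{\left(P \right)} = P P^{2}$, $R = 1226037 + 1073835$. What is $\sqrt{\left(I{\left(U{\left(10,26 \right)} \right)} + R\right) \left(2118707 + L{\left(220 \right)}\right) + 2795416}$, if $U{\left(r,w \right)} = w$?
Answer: $\sqrt{29362126691302} \approx 5.4187 \cdot 10^{6}$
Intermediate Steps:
$R = 2299872$
$L{\left(P \right)} = P^{3}$
$I{\left(J \right)} = J$
$\sqrt{\left(I{\left(U{\left(10,26 \right)} \right)} + R\right) \left(2118707 + L{\left(220 \right)}\right) + 2795416} = \sqrt{\left(26 + 2299872\right) \left(2118707 + 220^{3}\right) + 2795416} = \sqrt{2299898 \left(2118707 + 10648000\right) + 2795416} = \sqrt{2299898 \cdot 12766707 + 2795416} = \sqrt{29362123895886 + 2795416} = \sqrt{29362126691302}$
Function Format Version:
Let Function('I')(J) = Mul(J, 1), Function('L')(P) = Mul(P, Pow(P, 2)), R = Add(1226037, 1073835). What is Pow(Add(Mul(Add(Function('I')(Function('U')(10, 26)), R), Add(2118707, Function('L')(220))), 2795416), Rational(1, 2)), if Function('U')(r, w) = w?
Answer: Pow(29362126691302, Rational(1, 2)) ≈ 5.4187e+6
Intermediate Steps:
R = 2299872
Function('L')(P) = Pow(P, 3)
Function('I')(J) = J
Pow(Add(Mul(Add(Function('I')(Function('U')(10, 26)), R), Add(2118707, Function('L')(220))), 2795416), Rational(1, 2)) = Pow(Add(Mul(Add(26, 2299872), Add(2118707, Pow(220, 3))), 2795416), Rational(1, 2)) = Pow(Add(Mul(2299898, Add(2118707, 10648000)), 2795416), Rational(1, 2)) = Pow(Add(Mul(2299898, 12766707), 2795416), Rational(1, 2)) = Pow(Add(29362123895886, 2795416), Rational(1, 2)) = Pow(29362126691302, Rational(1, 2))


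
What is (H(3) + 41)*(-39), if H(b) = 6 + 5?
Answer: -2028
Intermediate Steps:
H(b) = 11
(H(3) + 41)*(-39) = (11 + 41)*(-39) = 52*(-39) = -2028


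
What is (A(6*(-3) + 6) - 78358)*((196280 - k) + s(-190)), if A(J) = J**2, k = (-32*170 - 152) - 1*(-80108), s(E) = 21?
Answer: -9525291990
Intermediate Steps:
k = 74516 (k = (-5440 - 152) + 80108 = -5592 + 80108 = 74516)
(A(6*(-3) + 6) - 78358)*((196280 - k) + s(-190)) = ((6*(-3) + 6)**2 - 78358)*((196280 - 1*74516) + 21) = ((-18 + 6)**2 - 78358)*((196280 - 74516) + 21) = ((-12)**2 - 78358)*(121764 + 21) = (144 - 78358)*121785 = -78214*121785 = -9525291990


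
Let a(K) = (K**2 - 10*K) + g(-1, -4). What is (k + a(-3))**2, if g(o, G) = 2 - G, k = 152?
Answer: 38809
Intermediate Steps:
a(K) = 6 + K**2 - 10*K (a(K) = (K**2 - 10*K) + (2 - 1*(-4)) = (K**2 - 10*K) + (2 + 4) = (K**2 - 10*K) + 6 = 6 + K**2 - 10*K)
(k + a(-3))**2 = (152 + (6 + (-3)**2 - 10*(-3)))**2 = (152 + (6 + 9 + 30))**2 = (152 + 45)**2 = 197**2 = 38809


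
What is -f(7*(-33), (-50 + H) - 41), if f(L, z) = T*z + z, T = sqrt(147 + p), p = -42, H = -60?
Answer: 151 + 151*sqrt(105) ≈ 1698.3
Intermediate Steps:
T = sqrt(105) (T = sqrt(147 - 42) = sqrt(105) ≈ 10.247)
f(L, z) = z + z*sqrt(105) (f(L, z) = sqrt(105)*z + z = z*sqrt(105) + z = z + z*sqrt(105))
-f(7*(-33), (-50 + H) - 41) = -((-50 - 60) - 41)*(1 + sqrt(105)) = -(-110 - 41)*(1 + sqrt(105)) = -(-151)*(1 + sqrt(105)) = -(-151 - 151*sqrt(105)) = 151 + 151*sqrt(105)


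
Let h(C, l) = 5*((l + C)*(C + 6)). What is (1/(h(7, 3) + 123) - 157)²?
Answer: 14728249600/597529 ≈ 24649.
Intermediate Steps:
h(C, l) = 5*(6 + C)*(C + l) (h(C, l) = 5*((C + l)*(6 + C)) = 5*((6 + C)*(C + l)) = 5*(6 + C)*(C + l))
(1/(h(7, 3) + 123) - 157)² = (1/((5*7² + 30*7 + 30*3 + 5*7*3) + 123) - 157)² = (1/((5*49 + 210 + 90 + 105) + 123) - 157)² = (1/((245 + 210 + 90 + 105) + 123) - 157)² = (1/(650 + 123) - 157)² = (1/773 - 157)² = (-121360/773)² = 14728249600/597529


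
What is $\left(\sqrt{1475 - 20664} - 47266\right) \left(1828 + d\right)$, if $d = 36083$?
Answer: $-1791901326 + 37911 i \sqrt{19189} \approx -1.7919 \cdot 10^{9} + 5.2516 \cdot 10^{6} i$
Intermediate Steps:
$\left(\sqrt{1475 - 20664} - 47266\right) \left(1828 + d\right) = \left(\sqrt{1475 - 20664} - 47266\right) \left(1828 + 36083\right) = \left(\sqrt{-19189} - 47266\right) 37911 = \left(i \sqrt{19189} - 47266\right) 37911 = \left(-47266 + i \sqrt{19189}\right) 37911 = -1791901326 + 37911 i \sqrt{19189}$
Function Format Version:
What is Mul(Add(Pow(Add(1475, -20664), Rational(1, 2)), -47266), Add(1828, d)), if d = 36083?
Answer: Add(-1791901326, Mul(37911, I, Pow(19189, Rational(1, 2)))) ≈ Add(-1.7919e+9, Mul(5.2516e+6, I))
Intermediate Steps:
Mul(Add(Pow(Add(1475, -20664), Rational(1, 2)), -47266), Add(1828, d)) = Mul(Add(Pow(Add(1475, -20664), Rational(1, 2)), -47266), Add(1828, 36083)) = Mul(Add(Pow(-19189, Rational(1, 2)), -47266), 37911) = Mul(Add(Mul(I, Pow(19189, Rational(1, 2))), -47266), 37911) = Mul(Add(-47266, Mul(I, Pow(19189, Rational(1, 2)))), 37911) = Add(-1791901326, Mul(37911, I, Pow(19189, Rational(1, 2))))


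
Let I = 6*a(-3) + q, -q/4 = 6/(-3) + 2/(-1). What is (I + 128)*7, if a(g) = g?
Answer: 882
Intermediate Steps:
q = 16 (q = -4*(6/(-3) + 2/(-1)) = -4*(6*(-⅓) + 2*(-1)) = -4*(-2 - 2) = -4*(-4) = 16)
I = -2 (I = 6*(-3) + 16 = -18 + 16 = -2)
(I + 128)*7 = (-2 + 128)*7 = 126*7 = 882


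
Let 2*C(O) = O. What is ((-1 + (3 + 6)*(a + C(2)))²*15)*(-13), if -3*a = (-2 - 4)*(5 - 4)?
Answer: -131820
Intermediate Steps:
C(O) = O/2
a = 2 (a = -(-2 - 4)*(5 - 4)/3 = -(-2) = -⅓*(-6) = 2)
((-1 + (3 + 6)*(a + C(2)))²*15)*(-13) = ((-1 + (3 + 6)*(2 + (½)*2))²*15)*(-13) = ((-1 + 9*(2 + 1))²*15)*(-13) = ((-1 + 9*3)²*15)*(-13) = ((-1 + 27)²*15)*(-13) = (26²*15)*(-13) = (676*15)*(-13) = 10140*(-13) = -131820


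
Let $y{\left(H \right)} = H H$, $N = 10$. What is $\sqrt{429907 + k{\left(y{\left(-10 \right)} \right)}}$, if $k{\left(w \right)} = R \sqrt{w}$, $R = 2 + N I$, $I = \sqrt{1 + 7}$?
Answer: $\sqrt{429927 + 200 \sqrt{2}} \approx 655.9$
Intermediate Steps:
$I = 2 \sqrt{2}$ ($I = \sqrt{8} = 2 \sqrt{2} \approx 2.8284$)
$R = 2 + 20 \sqrt{2}$ ($R = 2 + 10 \cdot 2 \sqrt{2} = 2 + 20 \sqrt{2} \approx 30.284$)
$y{\left(H \right)} = H^{2}$
$k{\left(w \right)} = \sqrt{w} \left(2 + 20 \sqrt{2}\right)$ ($k{\left(w \right)} = \left(2 + 20 \sqrt{2}\right) \sqrt{w} = \sqrt{w} \left(2 + 20 \sqrt{2}\right)$)
$\sqrt{429907 + k{\left(y{\left(-10 \right)} \right)}} = \sqrt{429907 + \sqrt{\left(-10\right)^{2}} \left(2 + 20 \sqrt{2}\right)} = \sqrt{429907 + \sqrt{100} \left(2 + 20 \sqrt{2}\right)} = \sqrt{429907 + 10 \left(2 + 20 \sqrt{2}\right)} = \sqrt{429907 + \left(20 + 200 \sqrt{2}\right)} = \sqrt{429927 + 200 \sqrt{2}}$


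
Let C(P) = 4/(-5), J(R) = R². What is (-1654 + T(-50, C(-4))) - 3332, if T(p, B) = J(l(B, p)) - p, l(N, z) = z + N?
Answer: -58884/25 ≈ -2355.4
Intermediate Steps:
l(N, z) = N + z
C(P) = -⅘ (C(P) = 4*(-⅕) = -⅘)
T(p, B) = (B + p)² - p
(-1654 + T(-50, C(-4))) - 3332 = (-1654 + ((-⅘ - 50)² - 1*(-50))) - 3332 = (-1654 + ((-254/5)² + 50)) - 3332 = (-1654 + (64516/25 + 50)) - 3332 = (-1654 + 65766/25) - 3332 = 24416/25 - 3332 = -58884/25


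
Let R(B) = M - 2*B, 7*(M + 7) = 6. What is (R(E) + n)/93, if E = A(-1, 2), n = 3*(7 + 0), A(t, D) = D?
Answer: 76/651 ≈ 0.11674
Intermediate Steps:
M = -43/7 (M = -7 + (⅐)*6 = -7 + 6/7 = -43/7 ≈ -6.1429)
n = 21 (n = 3*7 = 21)
E = 2
R(B) = -43/7 - 2*B
(R(E) + n)/93 = ((-43/7 - 2*2) + 21)/93 = ((-43/7 - 4) + 21)*(1/93) = (-71/7 + 21)*(1/93) = (76/7)*(1/93) = 76/651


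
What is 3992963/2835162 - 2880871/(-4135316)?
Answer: 12339949883705/5862145390596 ≈ 2.1050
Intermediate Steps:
3992963/2835162 - 2880871/(-4135316) = 3992963*(1/2835162) - 2880871*(-1/4135316) = 3992963/2835162 + 2880871/4135316 = 12339949883705/5862145390596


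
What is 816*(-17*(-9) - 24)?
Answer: 105264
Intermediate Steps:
816*(-17*(-9) - 24) = 816*(153 - 24) = 816*129 = 105264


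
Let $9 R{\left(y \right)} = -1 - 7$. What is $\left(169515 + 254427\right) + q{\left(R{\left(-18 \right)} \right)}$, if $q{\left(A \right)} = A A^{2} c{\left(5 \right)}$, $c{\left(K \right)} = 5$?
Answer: $\frac{309051158}{729} \approx 4.2394 \cdot 10^{5}$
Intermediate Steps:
$R{\left(y \right)} = - \frac{8}{9}$ ($R{\left(y \right)} = \frac{-1 - 7}{9} = \frac{1}{9} \left(-8\right) = - \frac{8}{9}$)
$q{\left(A \right)} = 5 A^{3}$ ($q{\left(A \right)} = A A^{2} \cdot 5 = A^{3} \cdot 5 = 5 A^{3}$)
$\left(169515 + 254427\right) + q{\left(R{\left(-18 \right)} \right)} = \left(169515 + 254427\right) + 5 \left(- \frac{8}{9}\right)^{3} = 423942 + 5 \left(- \frac{512}{729}\right) = 423942 - \frac{2560}{729} = \frac{309051158}{729}$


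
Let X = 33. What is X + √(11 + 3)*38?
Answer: 33 + 38*√14 ≈ 175.18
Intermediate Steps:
X + √(11 + 3)*38 = 33 + √(11 + 3)*38 = 33 + √14*38 = 33 + 38*√14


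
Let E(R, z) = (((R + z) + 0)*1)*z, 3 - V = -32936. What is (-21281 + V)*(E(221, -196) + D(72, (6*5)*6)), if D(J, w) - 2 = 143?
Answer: -55433790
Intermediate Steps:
V = 32939 (V = 3 - 1*(-32936) = 3 + 32936 = 32939)
D(J, w) = 145 (D(J, w) = 2 + 143 = 145)
E(R, z) = z*(R + z) (E(R, z) = ((R + z)*1)*z = (R + z)*z = z*(R + z))
(-21281 + V)*(E(221, -196) + D(72, (6*5)*6)) = (-21281 + 32939)*(-196*(221 - 196) + 145) = 11658*(-196*25 + 145) = 11658*(-4900 + 145) = 11658*(-4755) = -55433790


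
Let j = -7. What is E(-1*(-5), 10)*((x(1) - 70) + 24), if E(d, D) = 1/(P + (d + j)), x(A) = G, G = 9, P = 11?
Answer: -37/9 ≈ -4.1111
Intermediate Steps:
x(A) = 9
E(d, D) = 1/(4 + d) (E(d, D) = 1/(11 + (d - 7)) = 1/(11 + (-7 + d)) = 1/(4 + d))
E(-1*(-5), 10)*((x(1) - 70) + 24) = ((9 - 70) + 24)/(4 - 1*(-5)) = (-61 + 24)/(4 + 5) = -37/9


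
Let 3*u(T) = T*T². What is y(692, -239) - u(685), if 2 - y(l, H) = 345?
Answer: -321420154/3 ≈ -1.0714e+8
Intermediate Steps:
y(l, H) = -343 (y(l, H) = 2 - 1*345 = 2 - 345 = -343)
u(T) = T³/3 (u(T) = (T*T²)/3 = T³/3)
y(692, -239) - u(685) = -343 - 685³/3 = -343 - 321419125/3 = -321420154/3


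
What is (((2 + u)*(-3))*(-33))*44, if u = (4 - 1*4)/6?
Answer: 8712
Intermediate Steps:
u = 0 (u = (4 - 4)*(1/6) = 0*(1/6) = 0)
(((2 + u)*(-3))*(-33))*44 = (((2 + 0)*(-3))*(-33))*44 = ((2*(-3))*(-33))*44 = -6*(-33)*44 = 198*44 = 8712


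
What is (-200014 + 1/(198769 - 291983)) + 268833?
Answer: 6414894265/93214 ≈ 68819.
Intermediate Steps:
(-200014 + 1/(198769 - 291983)) + 268833 = (-200014 + 1/(-93214)) + 268833 = (-200014 - 1/93214) + 268833 = -18644104997/93214 + 268833 = 6414894265/93214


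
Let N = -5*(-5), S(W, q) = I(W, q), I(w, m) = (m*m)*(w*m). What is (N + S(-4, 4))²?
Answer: 53361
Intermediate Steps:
I(w, m) = w*m³ (I(w, m) = m²*(m*w) = w*m³)
S(W, q) = W*q³
N = 25
(N + S(-4, 4))² = (25 - 4*4³)² = (25 - 4*64)² = (25 - 256)² = (-231)² = 53361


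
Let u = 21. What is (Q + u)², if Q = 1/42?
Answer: 779689/1764 ≈ 442.00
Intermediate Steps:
Q = 1/42 ≈ 0.023810
(Q + u)² = (1/42 + 21)² = (883/42)² = 779689/1764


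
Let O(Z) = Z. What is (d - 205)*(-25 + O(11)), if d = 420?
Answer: -3010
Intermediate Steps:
(d - 205)*(-25 + O(11)) = (420 - 205)*(-25 + 11) = 215*(-14) = -3010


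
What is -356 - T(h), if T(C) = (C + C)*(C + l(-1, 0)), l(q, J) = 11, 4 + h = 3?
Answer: -336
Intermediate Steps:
h = -1 (h = -4 + 3 = -1)
T(C) = 2*C*(11 + C) (T(C) = (C + C)*(C + 11) = (2*C)*(11 + C) = 2*C*(11 + C))
-356 - T(h) = -356 - 2*(-1)*(11 - 1) = -356 - 2*(-1)*10 = -356 - 1*(-20) = -356 + 20 = -336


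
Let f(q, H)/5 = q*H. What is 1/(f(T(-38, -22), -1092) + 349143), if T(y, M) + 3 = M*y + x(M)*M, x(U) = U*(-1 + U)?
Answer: 1/56581683 ≈ 1.7674e-8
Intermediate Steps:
T(y, M) = -3 + M*y + M²*(-1 + M) (T(y, M) = -3 + (M*y + (M*(-1 + M))*M) = -3 + (M*y + M²*(-1 + M)) = -3 + M*y + M²*(-1 + M))
f(q, H) = 5*H*q (f(q, H) = 5*(q*H) = 5*(H*q) = 5*H*q)
1/(f(T(-38, -22), -1092) + 349143) = 1/(5*(-1092)*(-3 - 22*(-38) + (-22)²*(-1 - 22)) + 349143) = 1/(5*(-1092)*(-3 + 836 + 484*(-23)) + 349143) = 1/(5*(-1092)*(-3 + 836 - 11132) + 349143) = 1/(5*(-1092)*(-10299) + 349143) = 1/(56232540 + 349143) = 1/56581683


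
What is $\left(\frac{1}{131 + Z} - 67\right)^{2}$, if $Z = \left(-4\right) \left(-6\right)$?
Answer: $\frac{107827456}{24025} \approx 4488.1$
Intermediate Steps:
$Z = 24$
$\left(\frac{1}{131 + Z} - 67\right)^{2} = \left(\frac{1}{131 + 24} - 67\right)^{2} = \left(\frac{1}{155} - 67\right)^{2} = \left(- \frac{10384}{155}\right)^{2} = \frac{107827456}{24025}$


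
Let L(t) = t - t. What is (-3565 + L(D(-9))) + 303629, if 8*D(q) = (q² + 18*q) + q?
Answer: 300064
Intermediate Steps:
D(q) = q²/8 + 19*q/8 (D(q) = ((q² + 18*q) + q)/8 = (q² + 19*q)/8 = q²/8 + 19*q/8)
L(t) = 0
(-3565 + L(D(-9))) + 303629 = (-3565 + 0) + 303629 = -3565 + 303629 = 300064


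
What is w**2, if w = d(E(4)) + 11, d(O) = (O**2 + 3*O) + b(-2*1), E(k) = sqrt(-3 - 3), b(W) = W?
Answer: -45 + 18*I*sqrt(6) ≈ -45.0 + 44.091*I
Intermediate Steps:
E(k) = I*sqrt(6) (E(k) = sqrt(-6) = I*sqrt(6))
d(O) = -2 + O**2 + 3*O (d(O) = (O**2 + 3*O) - 2*1 = (O**2 + 3*O) - 2 = -2 + O**2 + 3*O)
w = 3 + 3*I*sqrt(6) (w = (-2 + (I*sqrt(6))**2 + 3*(I*sqrt(6))) + 11 = (-2 - 6 + 3*I*sqrt(6)) + 11 = (-8 + 3*I*sqrt(6)) + 11 = 3 + 3*I*sqrt(6) ≈ 3.0 + 7.3485*I)
w**2 = (3 + 3*I*sqrt(6))**2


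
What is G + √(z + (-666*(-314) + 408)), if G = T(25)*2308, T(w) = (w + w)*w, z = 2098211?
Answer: 2885000 + √2307743 ≈ 2.8865e+6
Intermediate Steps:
T(w) = 2*w² (T(w) = (2*w)*w = 2*w²)
G = 2885000 (G = (2*25²)*2308 = (2*625)*2308 = 1250*2308 = 2885000)
G + √(z + (-666*(-314) + 408)) = 2885000 + √(2098211 + (-666*(-314) + 408)) = 2885000 + √(2098211 + (209124 + 408)) = 2885000 + √(2098211 + 209532) = 2885000 + √2307743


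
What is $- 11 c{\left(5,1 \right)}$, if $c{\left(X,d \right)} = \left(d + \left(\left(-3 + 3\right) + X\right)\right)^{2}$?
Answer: $-396$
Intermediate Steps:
$c{\left(X,d \right)} = \left(X + d\right)^{2}$ ($c{\left(X,d \right)} = \left(d + \left(0 + X\right)\right)^{2} = \left(d + X\right)^{2} = \left(X + d\right)^{2}$)
$- 11 c{\left(5,1 \right)} = - 11 \left(5 + 1\right)^{2} = - 11 \cdot 6^{2} = \left(-11\right) 36 = -396$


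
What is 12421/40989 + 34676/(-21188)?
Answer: -289539604/217118733 ≈ -1.3336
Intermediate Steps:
12421/40989 + 34676/(-21188) = 12421*(1/40989) + 34676*(-1/21188) = 12421/40989 - 8669/5297 = -289539604/217118733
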